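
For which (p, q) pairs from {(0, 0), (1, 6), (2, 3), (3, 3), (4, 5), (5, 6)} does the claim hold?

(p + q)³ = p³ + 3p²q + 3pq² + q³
Testing each pair:
(0, 0): LHS = 0, RHS = 0 → holds
(1, 6): LHS = 343, RHS = 343 → holds
(2, 3): LHS = 125, RHS = 125 → holds
(3, 3): LHS = 216, RHS = 216 → holds
(4, 5): LHS = 729, RHS = 729 → holds
(5, 6): LHS = 1331, RHS = 1331 → holds

Every pair satisfies the claim.

Answer: All pairs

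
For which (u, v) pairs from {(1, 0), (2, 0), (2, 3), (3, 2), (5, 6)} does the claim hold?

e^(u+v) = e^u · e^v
All pairs

Testing each pair:
(1, 0): LHS = e ≈ 2.718, RHS = e ≈ 2.718 → holds
(2, 0): LHS = e^2 ≈ 7.389, RHS = e^2 ≈ 7.389 → holds
(2, 3): LHS = e^5 ≈ 148.4, RHS = e^5 ≈ 148.4 → holds
(3, 2): LHS = e^5 ≈ 148.4, RHS = e^5 ≈ 148.4 → holds
(5, 6): LHS = e^11 ≈ 59874.1, RHS = e^11 ≈ 59874.1 → holds

Every pair satisfies the claim.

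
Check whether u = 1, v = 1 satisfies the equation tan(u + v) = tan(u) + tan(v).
Substituting u = 1, v = 1:

LHS = tan(1 + 1) = tan(2) ≈ -2.185
RHS = tan(1) + tan(1) = 2·tan(1) ≈ 3.115

LHS ≠ RHS, so the equation does not hold at this point.

Answer: Fails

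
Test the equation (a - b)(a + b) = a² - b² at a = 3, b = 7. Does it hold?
Substituting a = 3, b = 7:

LHS = (3 - 7)(3 + 7) = -40
RHS = 3² - 7² = -40

LHS = RHS, so the equation holds at this point.

Answer: Holds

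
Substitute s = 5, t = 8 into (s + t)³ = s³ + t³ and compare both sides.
LHS = (5 + 8)³ = 2197
RHS = 5³ + 8³ = 637

LHS ≠ RHS, so the equation does not hold here.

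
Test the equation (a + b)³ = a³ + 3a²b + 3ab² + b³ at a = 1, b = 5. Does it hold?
Substituting a = 1, b = 5:

LHS = (1 + 5)³ = 216
RHS = 1³ + 3·1²·5 + 3·1·5² + 5³ = 216

LHS = RHS, so the equation holds at this point.

Answer: Holds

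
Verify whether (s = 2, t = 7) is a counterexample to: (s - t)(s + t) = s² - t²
No

Substituting s = 2, t = 7:
LHS = (2 - 7)(2 + 7) = -45
RHS = 2² - 7² = -45

The sides agree, so this pair does not disprove the claim.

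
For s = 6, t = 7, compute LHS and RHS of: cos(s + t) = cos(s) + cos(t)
LHS = cos(6 + 7) = cos(13) ≈ 0.9074
RHS = cos(6) + cos(7) ≈ 1.714

LHS ≠ RHS (they differ by about 0.8066), so the equation does not hold here.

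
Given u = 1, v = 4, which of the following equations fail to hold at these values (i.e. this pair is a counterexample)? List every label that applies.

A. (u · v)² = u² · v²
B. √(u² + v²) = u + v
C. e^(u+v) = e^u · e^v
B

Evaluating each claim at the given values:
A. LHS = 16, RHS = 16 → holds here (LHS = RHS)
B. LHS = √(17) ≈ 4.123, RHS = 5 → fails here (LHS ≠ RHS)
C. LHS = e^5 ≈ 148.4, RHS = e^5 ≈ 148.4 → holds here (LHS = RHS)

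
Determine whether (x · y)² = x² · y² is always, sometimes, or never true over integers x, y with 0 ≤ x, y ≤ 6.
The identity holds for every pair in the range. For instance at (x, y) = (0, 1): both sides equal 0.

Answer: Always true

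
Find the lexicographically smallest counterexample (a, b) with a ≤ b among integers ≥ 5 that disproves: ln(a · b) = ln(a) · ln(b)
Substituting (5, 5) into the claim:
LHS = ln(5 · 5) = ln(25) ≈ 3.219
RHS = ln(5) · ln(5) = ln(5)² ≈ 2.59

Since LHS ≠ RHS, this pair disproves the claim, and no lexicographically smaller pair (a ≤ b, integers ≥ 5) does.

For instance (7, 8) is also a counterexample (LHS = ln(56) ≈ 4.025, RHS = ln(7)·ln(8) ≈ 4.046), but it's lexicographically larger.

Answer: (a, b) = (5, 5)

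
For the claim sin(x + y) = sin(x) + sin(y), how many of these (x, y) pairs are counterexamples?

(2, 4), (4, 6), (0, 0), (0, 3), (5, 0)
Testing each pair:
(2, 4): LHS = sin(6) ≈ -0.2794, RHS = sin(4) + sin(2) ≈ 0.1525 → counterexample
(4, 6): LHS = sin(10) ≈ -0.544, RHS = sin(4) + sin(6) ≈ -1.036 → counterexample
(0, 0): LHS = 0, RHS = 0 → satisfies claim
(0, 3): LHS = sin(3) ≈ 0.1411, RHS = sin(3) ≈ 0.1411 → satisfies claim
(5, 0): LHS = sin(5) ≈ -0.9589, RHS = sin(5) ≈ -0.9589 → satisfies claim

That makes 2 counterexamples.

Answer: 2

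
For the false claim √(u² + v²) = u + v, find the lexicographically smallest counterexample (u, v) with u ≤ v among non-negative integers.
(u, v) = (1, 1)

At (0, 0): both sides equal 0, so it holds there.
At (0, 2): both sides equal 2, so it holds there.

Substituting (1, 1) into the claim:
LHS = √(1² + 1²) = √(2) ≈ 1.414
RHS = 1 + 1 = 2

Since LHS ≠ RHS, this pair disproves the claim, and no lexicographically smaller pair (u ≤ v, non-negative integers) does.

For instance (4, 7) is also a counterexample (LHS = √(65) ≈ 8.062, RHS = 11), but it's lexicographically larger.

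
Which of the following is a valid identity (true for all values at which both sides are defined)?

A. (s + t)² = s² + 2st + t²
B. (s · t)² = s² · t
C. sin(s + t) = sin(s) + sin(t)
A: holds — e.g. at (1, 2), both sides equal 9.
B: fails at (3, 4) — LHS = 144, RHS = 36.
C: fails at (2, 3) — LHS = sin(5) ≈ -0.9589, RHS = sin(3) + sin(2) ≈ 1.05.

Answer: A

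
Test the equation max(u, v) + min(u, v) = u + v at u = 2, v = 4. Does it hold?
Holds

Substituting u = 2, v = 4:

LHS = max(2, 4) + min(2, 4) = 6
RHS = 2 + 4 = 6

LHS = RHS, so the equation holds at this point.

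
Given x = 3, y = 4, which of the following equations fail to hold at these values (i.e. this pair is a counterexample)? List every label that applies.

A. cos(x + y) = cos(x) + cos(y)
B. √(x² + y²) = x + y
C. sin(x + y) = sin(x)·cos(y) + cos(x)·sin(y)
Evaluating each claim at the given values:
A. LHS = cos(7) ≈ 0.7539, RHS = cos(3) + cos(4) ≈ -1.644 → fails here (LHS ≠ RHS)
B. LHS = 5, RHS = 7 → fails here (LHS ≠ RHS)
C. LHS = sin(7) ≈ 0.657, RHS = sin(3)·cos(4) + sin(4)·cos(3) ≈ 0.657 → holds here (LHS = RHS)

Answer: A, B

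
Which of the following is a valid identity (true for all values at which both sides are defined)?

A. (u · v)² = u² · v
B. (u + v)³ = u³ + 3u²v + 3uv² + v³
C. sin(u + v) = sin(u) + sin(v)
A: fails at (1, 4) — LHS = 16, RHS = 4.
B: holds — e.g. at (3, 5), both sides equal 512.
C: fails at (4, 5) — LHS = sin(9) ≈ 0.4121, RHS = sin(5) + sin(4) ≈ -1.716.

Answer: B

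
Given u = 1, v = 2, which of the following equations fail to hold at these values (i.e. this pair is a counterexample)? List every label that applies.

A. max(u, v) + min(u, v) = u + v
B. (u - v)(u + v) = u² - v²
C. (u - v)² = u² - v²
Evaluating each claim at the given values:
A. LHS = 3, RHS = 3 → holds here (LHS = RHS)
B. LHS = -3, RHS = -3 → holds here (LHS = RHS)
C. LHS = 1, RHS = -3 → fails here (LHS ≠ RHS)

Answer: C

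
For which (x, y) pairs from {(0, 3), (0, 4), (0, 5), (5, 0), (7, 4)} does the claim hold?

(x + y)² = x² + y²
(0, 3), (0, 4), (0, 5), (5, 0)

Testing each pair:
(0, 3): LHS = 9, RHS = 9 → holds
(0, 4): LHS = 16, RHS = 16 → holds
(0, 5): LHS = 25, RHS = 25 → holds
(5, 0): LHS = 25, RHS = 25 → holds
(7, 4): LHS = 121, RHS = 65 → fails

4 of 5 pairs satisfy the claim.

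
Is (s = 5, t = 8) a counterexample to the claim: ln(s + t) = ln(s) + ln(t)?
Substituting s = 5, t = 8:
LHS = ln(5 + 8) = ln(13) ≈ 2.565
RHS = ln(5) + ln(8) ≈ 3.689

Since LHS ≠ RHS, this pair disproves the claim.

Answer: Yes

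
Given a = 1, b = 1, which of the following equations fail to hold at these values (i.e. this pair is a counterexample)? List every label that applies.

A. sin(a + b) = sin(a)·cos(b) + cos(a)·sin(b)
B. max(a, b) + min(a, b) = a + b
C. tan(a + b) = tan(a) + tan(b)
C

Evaluating each claim at the given values:
A. LHS = sin(2) ≈ 0.9093, RHS = 2·sin(1)·cos(1) ≈ 0.9093 → holds here (LHS = RHS)
B. LHS = 2, RHS = 2 → holds here (LHS = RHS)
C. LHS = tan(2) ≈ -2.185, RHS = 2·tan(1) ≈ 3.115 → fails here (LHS ≠ RHS)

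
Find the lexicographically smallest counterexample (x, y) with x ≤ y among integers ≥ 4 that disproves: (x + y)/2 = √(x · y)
(x, y) = (4, 5)

At (4, 4): both sides equal 4, so it holds there.

Substituting (4, 5) into the claim:
LHS = (4 + 5)/2 = 9/2
RHS = √(4 · 5) = 2·√(5) ≈ 4.472

Since LHS ≠ RHS, this pair disproves the claim, and no lexicographically smaller pair (x ≤ y, integers ≥ 4) does.

For instance (4, 7) is also a counterexample (LHS = 11/2, RHS = 2·√(7) ≈ 5.292), but it's lexicographically larger.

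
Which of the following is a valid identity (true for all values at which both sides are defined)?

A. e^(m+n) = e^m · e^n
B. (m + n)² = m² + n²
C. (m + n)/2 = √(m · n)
A

A: holds — e.g. at (4, 5), both sides equal e^9 ≈ 8103.
B: fails at (2, 5) — LHS = 49, RHS = 29.
C: fails at (1, 5) — LHS = 3, RHS = √(5) ≈ 2.236.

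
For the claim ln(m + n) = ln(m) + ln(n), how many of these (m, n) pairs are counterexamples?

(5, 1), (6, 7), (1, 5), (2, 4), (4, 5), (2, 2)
5

Testing each pair:
(5, 1): LHS = ln(6) ≈ 1.792, RHS = ln(5) ≈ 1.609 → counterexample
(6, 7): LHS = ln(13) ≈ 2.565, RHS = ln(6) + ln(7) ≈ 3.738 → counterexample
(1, 5): LHS = ln(6) ≈ 1.792, RHS = ln(5) ≈ 1.609 → counterexample
(2, 4): LHS = ln(6) ≈ 1.792, RHS = ln(2) + ln(4) ≈ 2.079 → counterexample
(4, 5): LHS = ln(9) ≈ 2.197, RHS = ln(4) + ln(5) ≈ 2.996 → counterexample
(2, 2): LHS = ln(4) ≈ 1.386, RHS = 2·ln(2) ≈ 1.386 → satisfies claim

That makes 5 counterexamples.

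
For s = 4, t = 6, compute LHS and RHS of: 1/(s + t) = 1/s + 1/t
LHS = 1/(4 + 6) = 1/10
RHS = 1/4 + 1/6 = 5/12

LHS ≠ RHS, so the equation does not hold here.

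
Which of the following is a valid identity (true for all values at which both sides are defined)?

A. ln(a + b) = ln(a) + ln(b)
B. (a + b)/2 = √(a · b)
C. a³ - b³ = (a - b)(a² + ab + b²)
C

A: fails at (2, 4) — LHS = ln(6) ≈ 1.792, RHS = ln(2) + ln(4) ≈ 2.079.
B: fails at (3, 4) — LHS = 7/2, RHS = 2·√(3) ≈ 3.464.
C: holds — e.g. at (1, 4), both sides equal -63.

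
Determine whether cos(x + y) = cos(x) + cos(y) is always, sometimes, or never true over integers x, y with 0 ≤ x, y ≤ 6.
Never true

The claim fails for every pair in the range. For instance at (x, y) = (4, 0): LHS = cos(4) ≈ -0.6536, RHS = cos(4) + 1 ≈ 0.3464.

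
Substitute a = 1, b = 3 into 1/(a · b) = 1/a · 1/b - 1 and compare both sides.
LHS = 1/(1 · 3) = 1/3
RHS = 1/1 · 1/3 - 1 = -2/3

LHS ≠ RHS, so the equation does not hold here.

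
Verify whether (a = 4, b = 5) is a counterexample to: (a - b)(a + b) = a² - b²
Substituting a = 4, b = 5:
LHS = (4 - 5)(4 + 5) = -9
RHS = 4² - 5² = -9

The sides agree, so this pair does not disprove the claim.

Answer: No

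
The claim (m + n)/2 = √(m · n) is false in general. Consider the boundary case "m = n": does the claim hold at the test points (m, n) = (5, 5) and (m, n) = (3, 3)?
Yes, holds at both test points

At (5, 5): LHS = 5, RHS = 5 → equal
At (3, 3): LHS = 3, RHS = 3 → equal

So the claim does hold at both of these boundary points, even though it is not an identity.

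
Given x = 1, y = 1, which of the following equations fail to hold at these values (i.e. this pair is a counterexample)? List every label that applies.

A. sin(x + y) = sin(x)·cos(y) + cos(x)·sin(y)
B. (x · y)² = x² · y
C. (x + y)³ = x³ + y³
Evaluating each claim at the given values:
A. LHS = sin(2) ≈ 0.9093, RHS = 2·sin(1)·cos(1) ≈ 0.9093 → holds here (LHS = RHS)
B. LHS = 1, RHS = 1 → holds here (LHS = RHS)
C. LHS = 8, RHS = 2 → fails here (LHS ≠ RHS)

Answer: C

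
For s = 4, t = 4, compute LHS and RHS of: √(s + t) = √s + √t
LHS = √(4 + 4) = 2·√(2) ≈ 2.828
RHS = √4 + √4 = 4

LHS ≠ RHS (they differ by about 1.172), so the equation does not hold here.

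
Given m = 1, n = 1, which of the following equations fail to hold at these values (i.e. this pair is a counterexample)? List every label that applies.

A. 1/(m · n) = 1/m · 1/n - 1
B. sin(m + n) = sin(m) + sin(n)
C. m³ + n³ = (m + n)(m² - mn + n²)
A, B

Evaluating each claim at the given values:
A. LHS = 1, RHS = 0 → fails here (LHS ≠ RHS)
B. LHS = sin(2) ≈ 0.9093, RHS = 2·sin(1) ≈ 1.683 → fails here (LHS ≠ RHS)
C. LHS = 2, RHS = 2 → holds here (LHS = RHS)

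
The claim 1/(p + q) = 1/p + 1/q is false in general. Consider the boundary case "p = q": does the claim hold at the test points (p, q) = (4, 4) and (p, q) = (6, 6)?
No, fails at both test points

At (4, 4): LHS = 1/8 ≠ RHS = 1/2
At (6, 6): LHS = 1/12 ≠ RHS = 1/3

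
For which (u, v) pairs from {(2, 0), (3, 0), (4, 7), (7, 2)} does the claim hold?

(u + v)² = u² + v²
(2, 0), (3, 0)

Testing each pair:
(2, 0): LHS = 4, RHS = 4 → holds
(3, 0): LHS = 9, RHS = 9 → holds
(4, 7): LHS = 121, RHS = 65 → fails
(7, 2): LHS = 81, RHS = 53 → fails

2 of 4 pairs satisfy the claim.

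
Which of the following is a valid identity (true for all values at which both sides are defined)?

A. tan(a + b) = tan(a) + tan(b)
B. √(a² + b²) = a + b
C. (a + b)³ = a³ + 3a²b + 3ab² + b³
C

A: fails at (3, 5) — LHS = tan(8) ≈ -6.8, RHS = tan(5) + tan(3) ≈ -3.523.
B: fails at (1, 1) — LHS = √(2) ≈ 1.414, RHS = 2.
C: holds — e.g. at (2, 5), both sides equal 343.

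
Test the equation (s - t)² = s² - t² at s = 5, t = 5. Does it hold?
Substituting s = 5, t = 5:

LHS = (5 - 5)² = 0
RHS = 5² - 5² = 0

LHS = RHS, so the equation holds at this point.

Answer: Holds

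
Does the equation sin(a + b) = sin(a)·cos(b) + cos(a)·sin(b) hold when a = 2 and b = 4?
Holds

Substituting a = 2, b = 4:

LHS = sin(2 + 4) = sin(6) ≈ -0.2794
RHS = sin(2)·cos(4) + cos(2)·sin(4) = sin(2)·cos(4) + sin(4)·cos(2) ≈ -0.2794

LHS = RHS, so the equation holds at this point.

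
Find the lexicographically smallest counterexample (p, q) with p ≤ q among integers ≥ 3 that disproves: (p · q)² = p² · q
Substituting (3, 3) into the claim:
LHS = (3 · 3)² = 81
RHS = 3² · 3 = 27

Since LHS ≠ RHS, this pair disproves the claim, and no lexicographically smaller pair (p ≤ q, integers ≥ 3) does.

For instance (5, 5) is also a counterexample (LHS = 625, RHS = 125), but it's lexicographically larger.

Answer: (p, q) = (3, 3)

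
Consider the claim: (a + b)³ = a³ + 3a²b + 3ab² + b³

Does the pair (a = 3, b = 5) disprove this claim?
Substituting a = 3, b = 5:
LHS = (3 + 5)³ = 512
RHS = 3³ + 3·3²·5 + 3·3·5² + 5³ = 512

The sides agree, so this pair does not disprove the claim.

Answer: No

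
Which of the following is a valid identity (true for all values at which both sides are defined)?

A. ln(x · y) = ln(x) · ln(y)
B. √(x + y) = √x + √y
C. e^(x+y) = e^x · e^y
A: fails at (4, 6) — LHS = ln(24) ≈ 3.178, RHS = ln(4)·ln(6) ≈ 2.484.
B: fails at (1, 4) — LHS = √(5) ≈ 2.236, RHS = 3.
C: holds — e.g. at (1, 1), both sides equal e^2 ≈ 7.389.

Answer: C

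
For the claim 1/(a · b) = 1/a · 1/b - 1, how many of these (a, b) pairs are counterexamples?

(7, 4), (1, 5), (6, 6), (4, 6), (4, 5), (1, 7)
Testing each pair:
(7, 4): LHS = 1/28, RHS = -27/28 → counterexample
(1, 5): LHS = 1/5, RHS = -4/5 → counterexample
(6, 6): LHS = 1/36, RHS = -35/36 → counterexample
(4, 6): LHS = 1/24, RHS = -23/24 → counterexample
(4, 5): LHS = 1/20, RHS = -19/20 → counterexample
(1, 7): LHS = 1/7, RHS = -6/7 → counterexample

That makes 6 counterexamples.

Answer: 6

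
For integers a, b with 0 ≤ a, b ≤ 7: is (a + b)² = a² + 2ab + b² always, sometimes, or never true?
Always true

The identity holds for every pair in the range. For instance at (a, b) = (0, 1): both sides equal 1.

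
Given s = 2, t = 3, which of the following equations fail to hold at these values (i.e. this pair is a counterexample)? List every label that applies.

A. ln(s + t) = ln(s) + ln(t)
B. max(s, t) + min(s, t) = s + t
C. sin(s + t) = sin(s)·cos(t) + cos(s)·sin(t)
Evaluating each claim at the given values:
A. LHS = ln(5) ≈ 1.609, RHS = ln(2) + ln(3) ≈ 1.792 → fails here (LHS ≠ RHS)
B. LHS = 5, RHS = 5 → holds here (LHS = RHS)
C. LHS = sin(5) ≈ -0.9589, RHS = sin(2)·cos(3) + sin(3)·cos(2) ≈ -0.9589 → holds here (LHS = RHS)

Answer: A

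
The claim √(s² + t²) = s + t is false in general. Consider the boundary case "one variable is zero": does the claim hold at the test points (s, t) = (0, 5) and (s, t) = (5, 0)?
Yes, holds at both test points

At (0, 5): LHS = 5, RHS = 5 → equal
At (5, 0): LHS = 5, RHS = 5 → equal

So the claim does hold at both of these boundary points, even though it is not an identity.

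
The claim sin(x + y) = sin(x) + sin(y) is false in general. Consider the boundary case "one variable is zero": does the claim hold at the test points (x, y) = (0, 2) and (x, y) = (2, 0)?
At (0, 2): LHS = sin(2) ≈ 0.9093, RHS = sin(2) ≈ 0.9093 → equal
At (2, 0): LHS = sin(2) ≈ 0.9093, RHS = sin(2) ≈ 0.9093 → equal

So the claim does hold at both of these boundary points, even though it is not an identity.

Answer: Yes, holds at both test points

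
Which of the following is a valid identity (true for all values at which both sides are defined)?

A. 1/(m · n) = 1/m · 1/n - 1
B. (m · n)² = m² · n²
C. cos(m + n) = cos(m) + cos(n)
A: fails at (3, 3) — LHS = 1/9, RHS = -8/9.
B: holds — e.g. at (1, 2), both sides equal 4.
C: fails at (1, 3) — LHS = cos(4) ≈ -0.6536, RHS = cos(3) + cos(1) ≈ -0.4497.

Answer: B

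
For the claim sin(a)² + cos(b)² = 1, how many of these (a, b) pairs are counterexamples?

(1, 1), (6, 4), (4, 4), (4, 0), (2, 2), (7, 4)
3

Testing each pair:
(1, 1): LHS = cos(1)² + sin(1)² = 1, RHS = 1 → satisfies claim
(6, 4): LHS = sin(6)² + cos(4)² ≈ 0.5053, RHS = 1 → counterexample
(4, 4): LHS = cos(4)² + sin(4)² = 1, RHS = 1 → satisfies claim
(4, 0): LHS = sin(4)² + 1 ≈ 1.573, RHS = 1 → counterexample
(2, 2): LHS = cos(2)² + sin(2)² = 1, RHS = 1 → satisfies claim
(7, 4): LHS = cos(4)² + sin(7)² ≈ 0.8589, RHS = 1 → counterexample

That makes 3 counterexamples.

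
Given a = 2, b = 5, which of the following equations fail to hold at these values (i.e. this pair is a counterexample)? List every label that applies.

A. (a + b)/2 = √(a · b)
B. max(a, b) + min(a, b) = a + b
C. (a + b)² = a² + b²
A, C

Evaluating each claim at the given values:
A. LHS = 7/2, RHS = √(10) ≈ 3.162 → fails here (LHS ≠ RHS)
B. LHS = 7, RHS = 7 → holds here (LHS = RHS)
C. LHS = 49, RHS = 29 → fails here (LHS ≠ RHS)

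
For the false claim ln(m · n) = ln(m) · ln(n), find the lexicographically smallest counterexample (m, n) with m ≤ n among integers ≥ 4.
(m, n) = (4, 4)

Substituting (4, 4) into the claim:
LHS = ln(4 · 4) = ln(16) ≈ 2.773
RHS = ln(4) · ln(4) = ln(4)² ≈ 1.922

Since LHS ≠ RHS, this pair disproves the claim, and no lexicographically smaller pair (m ≤ n, integers ≥ 4) does.

For instance (4, 8) is also a counterexample (LHS = ln(32) ≈ 3.466, RHS = ln(4)·ln(8) ≈ 2.883), but it's lexicographically larger.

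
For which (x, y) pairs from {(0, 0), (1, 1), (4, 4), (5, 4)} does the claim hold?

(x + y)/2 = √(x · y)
Testing each pair:
(0, 0): LHS = 0, RHS = 0 → holds
(1, 1): LHS = 1, RHS = 1 → holds
(4, 4): LHS = 4, RHS = 4 → holds
(5, 4): LHS = 9/2, RHS = 2·√(5) ≈ 4.472 → fails

3 of 4 pairs satisfy the claim.

Answer: (0, 0), (1, 1), (4, 4)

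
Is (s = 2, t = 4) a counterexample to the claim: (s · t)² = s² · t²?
No

Substituting s = 2, t = 4:
LHS = (2 · 4)² = 64
RHS = 2² · 4² = 64

The sides agree, so this pair does not disprove the claim.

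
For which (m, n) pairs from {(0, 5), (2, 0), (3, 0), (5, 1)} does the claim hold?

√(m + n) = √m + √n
(0, 5), (2, 0), (3, 0)

Testing each pair:
(0, 5): LHS = √(5) ≈ 2.236, RHS = √(5) ≈ 2.236 → holds
(2, 0): LHS = √(2) ≈ 1.414, RHS = √(2) ≈ 1.414 → holds
(3, 0): LHS = √(3) ≈ 1.732, RHS = √(3) ≈ 1.732 → holds
(5, 1): LHS = √(6) ≈ 2.449, RHS = 1 + √(5) ≈ 3.236 → fails

3 of 4 pairs satisfy the claim.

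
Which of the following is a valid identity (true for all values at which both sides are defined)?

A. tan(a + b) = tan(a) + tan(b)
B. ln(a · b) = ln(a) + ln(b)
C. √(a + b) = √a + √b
A: fails at (4, 5) — LHS = tan(9) ≈ -0.4523, RHS = tan(5) + tan(4) ≈ -2.223.
B: holds — e.g. at (1, 2), both sides equal ln(2) ≈ 0.6931.
C: fails at (3, 3) — LHS = √(6) ≈ 2.449, RHS = 2·√(3) ≈ 3.464.

Answer: B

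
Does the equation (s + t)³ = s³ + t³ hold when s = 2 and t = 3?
Substituting s = 2, t = 3:

LHS = (2 + 3)³ = 125
RHS = 2³ + 3³ = 35

LHS ≠ RHS, so the equation does not hold at this point.

Answer: Fails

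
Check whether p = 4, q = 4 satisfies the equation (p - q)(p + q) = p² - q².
Holds

Substituting p = 4, q = 4:

LHS = (4 - 4)(4 + 4) = 0
RHS = 4² - 4² = 0

LHS = RHS, so the equation holds at this point.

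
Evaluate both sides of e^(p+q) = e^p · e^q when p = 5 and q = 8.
LHS = e^(5+8) = e^13 ≈ 442413.4
RHS = e^5 · e^8 = e^13 ≈ 442413.4

LHS = RHS: the two sides agree.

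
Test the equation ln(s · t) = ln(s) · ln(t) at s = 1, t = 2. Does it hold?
Fails

Substituting s = 1, t = 2:

LHS = ln(1 · 2) = ln(2) ≈ 0.6931
RHS = ln(1) · ln(2) = 0

LHS ≠ RHS, so the equation does not hold at this point.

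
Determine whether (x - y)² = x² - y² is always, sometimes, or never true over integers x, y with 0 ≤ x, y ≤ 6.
Sometimes true

It holds at (x, y) = (0, 0) (both sides equal 0), but fails at (x, y) = (1, 6) (LHS = 25, RHS = -35).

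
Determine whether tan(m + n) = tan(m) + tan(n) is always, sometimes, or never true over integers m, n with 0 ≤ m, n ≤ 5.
Sometimes true

It holds at (m, n) = (0, 0) (both sides equal 0), but fails at (m, n) = (4, 1) (LHS = tan(5) ≈ -3.381, RHS = tan(4) + tan(1) ≈ 2.715).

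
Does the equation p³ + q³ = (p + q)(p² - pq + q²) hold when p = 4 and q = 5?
Substituting p = 4, q = 5:

LHS = 4³ + 5³ = 189
RHS = (4 + 5)(4² - 4·5 + 5²) = 189

LHS = RHS, so the equation holds at this point.

Answer: Holds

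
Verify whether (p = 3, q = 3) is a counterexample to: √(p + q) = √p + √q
Yes

Substituting p = 3, q = 3:
LHS = √(3 + 3) = √(6) ≈ 2.449
RHS = √3 + √3 = 2·√(3) ≈ 3.464

Since LHS ≠ RHS, this pair disproves the claim.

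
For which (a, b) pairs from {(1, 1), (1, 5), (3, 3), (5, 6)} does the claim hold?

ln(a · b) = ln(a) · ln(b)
(1, 1)

Testing each pair:
(1, 1): LHS = 0, RHS = 0 → holds
(1, 5): LHS = ln(5) ≈ 1.609, RHS = 0 → fails
(3, 3): LHS = ln(9) ≈ 2.197, RHS = ln(3)² ≈ 1.207 → fails
(5, 6): LHS = ln(30) ≈ 3.401, RHS = ln(5)·ln(6) ≈ 2.884 → fails

1 of 4 pairs satisfies the claim.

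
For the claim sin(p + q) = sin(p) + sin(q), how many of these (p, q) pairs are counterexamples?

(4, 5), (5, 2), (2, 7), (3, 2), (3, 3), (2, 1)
6

Testing each pair:
(4, 5): LHS = sin(9) ≈ 0.4121, RHS = sin(5) + sin(4) ≈ -1.716 → counterexample
(5, 2): LHS = sin(7) ≈ 0.657, RHS = sin(5) + sin(2) ≈ -0.04963 → counterexample
(2, 7): LHS = sin(9) ≈ 0.4121, RHS = sin(7) + sin(2) ≈ 1.566 → counterexample
(3, 2): LHS = sin(5) ≈ -0.9589, RHS = sin(3) + sin(2) ≈ 1.05 → counterexample
(3, 3): LHS = sin(6) ≈ -0.2794, RHS = 2·sin(3) ≈ 0.2822 → counterexample
(2, 1): LHS = sin(3) ≈ 0.1411, RHS = sin(1) + sin(2) ≈ 1.751 → counterexample

That makes 6 counterexamples.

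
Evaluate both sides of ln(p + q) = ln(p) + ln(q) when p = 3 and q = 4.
LHS = ln(3 + 4) = ln(7) ≈ 1.946
RHS = ln(3) + ln(4) ≈ 2.485

LHS ≠ RHS (they differ by about 0.539), so the equation does not hold here.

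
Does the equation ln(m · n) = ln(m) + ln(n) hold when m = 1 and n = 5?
Substituting m = 1, n = 5:

LHS = ln(1 · 5) = ln(5) ≈ 1.609
RHS = ln(1) + ln(5) = ln(5) ≈ 1.609

LHS = RHS, so the equation holds at this point.

Answer: Holds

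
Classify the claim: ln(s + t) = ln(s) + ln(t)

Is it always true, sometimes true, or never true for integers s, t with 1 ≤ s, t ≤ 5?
It holds at (s, t) = (2, 2) (both sides equal ln(4) ≈ 1.386), but fails at (s, t) = (4, 5) (LHS = ln(9) ≈ 2.197, RHS = ln(4) + ln(5) ≈ 2.996).

Answer: Sometimes true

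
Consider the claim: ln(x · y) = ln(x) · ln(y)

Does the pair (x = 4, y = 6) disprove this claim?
Yes

Substituting x = 4, y = 6:
LHS = ln(4 · 6) = ln(24) ≈ 3.178
RHS = ln(4) · ln(6) ≈ 2.484

Since LHS ≠ RHS, this pair disproves the claim.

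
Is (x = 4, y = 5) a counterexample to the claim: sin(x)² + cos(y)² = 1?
Yes

Substituting x = 4, y = 5:
LHS = sin(4)² + cos(5)² ≈ 0.6532
RHS = 1

Since LHS ≠ RHS, this pair disproves the claim.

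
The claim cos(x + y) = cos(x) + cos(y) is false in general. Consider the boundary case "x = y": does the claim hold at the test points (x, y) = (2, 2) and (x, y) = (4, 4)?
No, fails at both test points

At (2, 2): LHS = cos(4) ≈ -0.6536 ≠ RHS = 2·cos(2) ≈ -0.8323
At (4, 4): LHS = cos(8) ≈ -0.1455 ≠ RHS = 2·cos(4) ≈ -1.307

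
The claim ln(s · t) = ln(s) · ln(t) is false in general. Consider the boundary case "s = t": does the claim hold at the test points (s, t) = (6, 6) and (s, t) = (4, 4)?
No, fails at both test points

At (6, 6): LHS = ln(36) ≈ 3.584 ≠ RHS = ln(6)² ≈ 3.21
At (4, 4): LHS = ln(16) ≈ 2.773 ≠ RHS = ln(4)² ≈ 1.922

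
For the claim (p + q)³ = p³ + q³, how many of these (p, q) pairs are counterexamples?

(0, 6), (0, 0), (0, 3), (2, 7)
Testing each pair:
(0, 6): LHS = 216, RHS = 216 → satisfies claim
(0, 0): LHS = 0, RHS = 0 → satisfies claim
(0, 3): LHS = 27, RHS = 27 → satisfies claim
(2, 7): LHS = 729, RHS = 351 → counterexample

That makes 1 counterexample.

Answer: 1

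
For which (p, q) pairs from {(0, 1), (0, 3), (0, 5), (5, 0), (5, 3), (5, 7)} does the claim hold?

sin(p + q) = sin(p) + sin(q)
(0, 1), (0, 3), (0, 5), (5, 0)

Testing each pair:
(0, 1): LHS = sin(1) ≈ 0.8415, RHS = sin(1) ≈ 0.8415 → holds
(0, 3): LHS = sin(3) ≈ 0.1411, RHS = sin(3) ≈ 0.1411 → holds
(0, 5): LHS = sin(5) ≈ -0.9589, RHS = sin(5) ≈ -0.9589 → holds
(5, 0): LHS = sin(5) ≈ -0.9589, RHS = sin(5) ≈ -0.9589 → holds
(5, 3): LHS = sin(8) ≈ 0.9894, RHS = sin(5) + sin(3) ≈ -0.8178 → fails
(5, 7): LHS = sin(12) ≈ -0.5366, RHS = sin(5) + sin(7) ≈ -0.3019 → fails

4 of 6 pairs satisfy the claim.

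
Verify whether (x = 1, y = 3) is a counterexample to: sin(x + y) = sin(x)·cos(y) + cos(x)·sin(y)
No

Substituting x = 1, y = 3:
LHS = sin(1 + 3) = sin(4) ≈ -0.7568
RHS = sin(1)·cos(3) + cos(1)·sin(3) = sin(1)·cos(3) + sin(3)·cos(1) ≈ -0.7568

The sides agree, so this pair does not disprove the claim.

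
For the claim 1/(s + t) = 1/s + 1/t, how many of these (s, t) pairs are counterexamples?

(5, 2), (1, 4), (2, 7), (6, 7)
4

Testing each pair:
(5, 2): LHS = 1/7, RHS = 7/10 → counterexample
(1, 4): LHS = 1/5, RHS = 5/4 → counterexample
(2, 7): LHS = 1/9, RHS = 9/14 → counterexample
(6, 7): LHS = 1/13, RHS = 13/42 → counterexample

That makes 4 counterexamples.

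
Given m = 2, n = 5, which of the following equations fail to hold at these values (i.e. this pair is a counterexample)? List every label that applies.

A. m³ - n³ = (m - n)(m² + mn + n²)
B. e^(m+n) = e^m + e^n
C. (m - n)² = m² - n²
B, C

Evaluating each claim at the given values:
A. LHS = -117, RHS = -117 → holds here (LHS = RHS)
B. LHS = e^7 ≈ 1097, RHS = e^2 + e^5 ≈ 155.8 → fails here (LHS ≠ RHS)
C. LHS = 9, RHS = -21 → fails here (LHS ≠ RHS)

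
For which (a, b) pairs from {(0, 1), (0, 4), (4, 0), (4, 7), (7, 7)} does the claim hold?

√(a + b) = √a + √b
Testing each pair:
(0, 1): LHS = 1, RHS = 1 → holds
(0, 4): LHS = 2, RHS = 2 → holds
(4, 0): LHS = 2, RHS = 2 → holds
(4, 7): LHS = √(11) ≈ 3.317, RHS = 2 + √(7) ≈ 4.646 → fails
(7, 7): LHS = √(14) ≈ 3.742, RHS = 2·√(7) ≈ 5.292 → fails

3 of 5 pairs satisfy the claim.

Answer: (0, 1), (0, 4), (4, 0)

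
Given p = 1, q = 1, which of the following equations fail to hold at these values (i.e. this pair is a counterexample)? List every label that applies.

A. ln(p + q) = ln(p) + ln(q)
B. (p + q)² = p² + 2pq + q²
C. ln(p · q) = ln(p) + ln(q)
A

Evaluating each claim at the given values:
A. LHS = ln(2) ≈ 0.6931, RHS = 0 → fails here (LHS ≠ RHS)
B. LHS = 4, RHS = 4 → holds here (LHS = RHS)
C. LHS = 0, RHS = 0 → holds here (LHS = RHS)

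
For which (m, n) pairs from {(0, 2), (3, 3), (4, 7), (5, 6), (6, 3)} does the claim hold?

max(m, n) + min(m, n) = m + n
All pairs

Testing each pair:
(0, 2): LHS = 2, RHS = 2 → holds
(3, 3): LHS = 6, RHS = 6 → holds
(4, 7): LHS = 11, RHS = 11 → holds
(5, 6): LHS = 11, RHS = 11 → holds
(6, 3): LHS = 9, RHS = 9 → holds

Every pair satisfies the claim.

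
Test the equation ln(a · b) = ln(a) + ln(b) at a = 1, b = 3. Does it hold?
Substituting a = 1, b = 3:

LHS = ln(1 · 3) = ln(3) ≈ 1.099
RHS = ln(1) + ln(3) = ln(3) ≈ 1.099

LHS = RHS, so the equation holds at this point.

Answer: Holds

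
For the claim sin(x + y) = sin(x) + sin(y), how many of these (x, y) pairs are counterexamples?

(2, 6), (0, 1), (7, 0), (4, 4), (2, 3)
3

Testing each pair:
(2, 6): LHS = sin(8) ≈ 0.9894, RHS = sin(6) + sin(2) ≈ 0.6299 → counterexample
(0, 1): LHS = sin(1) ≈ 0.8415, RHS = sin(1) ≈ 0.8415 → satisfies claim
(7, 0): LHS = sin(7) ≈ 0.657, RHS = sin(7) ≈ 0.657 → satisfies claim
(4, 4): LHS = sin(8) ≈ 0.9894, RHS = 2·sin(4) ≈ -1.514 → counterexample
(2, 3): LHS = sin(5) ≈ -0.9589, RHS = sin(3) + sin(2) ≈ 1.05 → counterexample

That makes 3 counterexamples.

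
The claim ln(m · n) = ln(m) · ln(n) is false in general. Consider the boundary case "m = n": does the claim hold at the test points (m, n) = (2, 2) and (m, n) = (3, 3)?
No, fails at both test points

At (2, 2): LHS = ln(4) ≈ 1.386 ≠ RHS = ln(2)² ≈ 0.4805
At (3, 3): LHS = ln(9) ≈ 2.197 ≠ RHS = ln(3)² ≈ 1.207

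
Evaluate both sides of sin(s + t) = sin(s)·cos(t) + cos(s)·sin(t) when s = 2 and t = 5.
LHS = sin(2 + 5) = sin(7) ≈ 0.657
RHS = sin(2)·cos(5) + cos(2)·sin(5) = sin(2)·cos(5) + sin(5)·cos(2) ≈ 0.657

LHS = RHS: the two sides agree.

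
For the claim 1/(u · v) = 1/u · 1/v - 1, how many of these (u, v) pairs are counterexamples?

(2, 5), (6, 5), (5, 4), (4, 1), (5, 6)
5

Testing each pair:
(2, 5): LHS = 1/10, RHS = -9/10 → counterexample
(6, 5): LHS = 1/30, RHS = -29/30 → counterexample
(5, 4): LHS = 1/20, RHS = -19/20 → counterexample
(4, 1): LHS = 1/4, RHS = -3/4 → counterexample
(5, 6): LHS = 1/30, RHS = -29/30 → counterexample

That makes 5 counterexamples.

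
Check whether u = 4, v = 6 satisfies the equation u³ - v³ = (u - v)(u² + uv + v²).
Holds

Substituting u = 4, v = 6:

LHS = 4³ - 6³ = -152
RHS = (4 - 6)(4² + 4·6 + 6²) = -152

LHS = RHS, so the equation holds at this point.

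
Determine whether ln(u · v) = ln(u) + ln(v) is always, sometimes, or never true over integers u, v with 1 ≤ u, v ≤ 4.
The identity holds for every pair in the range. For instance at (u, v) = (2, 1): both sides equal ln(2) ≈ 0.6931.

Answer: Always true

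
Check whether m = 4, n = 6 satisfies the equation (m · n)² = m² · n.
Fails

Substituting m = 4, n = 6:

LHS = (4 · 6)² = 576
RHS = 4² · 6 = 96

LHS ≠ RHS, so the equation does not hold at this point.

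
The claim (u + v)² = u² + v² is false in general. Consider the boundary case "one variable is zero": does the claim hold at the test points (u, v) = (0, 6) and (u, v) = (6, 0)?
Yes, holds at both test points

At (0, 6): LHS = 36, RHS = 36 → equal
At (6, 0): LHS = 36, RHS = 36 → equal

So the claim does hold at both of these boundary points, even though it is not an identity.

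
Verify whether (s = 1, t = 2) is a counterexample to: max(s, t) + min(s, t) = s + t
Substituting s = 1, t = 2:
LHS = max(1, 2) + min(1, 2) = 3
RHS = 1 + 2 = 3

The sides agree, so this pair does not disprove the claim.

Answer: No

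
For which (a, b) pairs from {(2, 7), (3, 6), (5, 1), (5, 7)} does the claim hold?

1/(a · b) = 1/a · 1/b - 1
Testing each pair:
(2, 7): LHS = 1/14, RHS = -13/14 → fails
(3, 6): LHS = 1/18, RHS = -17/18 → fails
(5, 1): LHS = 1/5, RHS = -4/5 → fails
(5, 7): LHS = 1/35, RHS = -34/35 → fails

No pair satisfies the claim.

Answer: None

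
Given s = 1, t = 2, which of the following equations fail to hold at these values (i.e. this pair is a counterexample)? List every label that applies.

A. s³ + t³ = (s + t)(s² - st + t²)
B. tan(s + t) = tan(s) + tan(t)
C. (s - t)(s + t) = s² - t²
Evaluating each claim at the given values:
A. LHS = 9, RHS = 9 → holds here (LHS = RHS)
B. LHS = tan(3) ≈ -0.1425, RHS = tan(2) + tan(1) ≈ -0.6276 → fails here (LHS ≠ RHS)
C. LHS = -3, RHS = -3 → holds here (LHS = RHS)

Answer: B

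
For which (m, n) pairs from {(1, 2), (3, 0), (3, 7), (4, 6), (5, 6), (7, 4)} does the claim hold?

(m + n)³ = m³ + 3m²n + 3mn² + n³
All pairs

Testing each pair:
(1, 2): LHS = 27, RHS = 27 → holds
(3, 0): LHS = 27, RHS = 27 → holds
(3, 7): LHS = 1000, RHS = 1000 → holds
(4, 6): LHS = 1000, RHS = 1000 → holds
(5, 6): LHS = 1331, RHS = 1331 → holds
(7, 4): LHS = 1331, RHS = 1331 → holds

Every pair satisfies the claim.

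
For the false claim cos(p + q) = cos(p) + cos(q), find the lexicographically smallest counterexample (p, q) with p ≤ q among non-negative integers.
(p, q) = (0, 0)

Substituting (0, 0) into the claim:
LHS = cos(0 + 0) = 1
RHS = cos(0) + cos(0) = 2

Since LHS ≠ RHS, this pair disproves the claim, and no lexicographically smaller pair (p ≤ q, non-negative integers) does.

For instance (1, 3) is also a counterexample (LHS = cos(4) ≈ -0.6536, RHS = cos(3) + cos(1) ≈ -0.4497), but it's lexicographically larger.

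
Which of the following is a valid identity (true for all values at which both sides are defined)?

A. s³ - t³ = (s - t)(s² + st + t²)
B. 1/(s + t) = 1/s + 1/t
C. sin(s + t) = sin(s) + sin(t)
A: holds — e.g. at (1, 2), both sides equal -7.
B: fails at (3, 4) — LHS = 1/7, RHS = 7/12.
C: fails at (2, 3) — LHS = sin(5) ≈ -0.9589, RHS = sin(3) + sin(2) ≈ 1.05.

Answer: A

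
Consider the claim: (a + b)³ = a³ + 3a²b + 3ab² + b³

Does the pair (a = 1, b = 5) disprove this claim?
Substituting a = 1, b = 5:
LHS = (1 + 5)³ = 216
RHS = 1³ + 3·1²·5 + 3·1·5² + 5³ = 216

The sides agree, so this pair does not disprove the claim.

Answer: No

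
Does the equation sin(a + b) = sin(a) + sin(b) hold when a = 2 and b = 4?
Substituting a = 2, b = 4:

LHS = sin(2 + 4) = sin(6) ≈ -0.2794
RHS = sin(2) + sin(4) ≈ 0.1525

LHS ≠ RHS, so the equation does not hold at this point.

Answer: Fails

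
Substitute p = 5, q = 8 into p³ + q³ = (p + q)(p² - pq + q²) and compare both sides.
LHS = 5³ + 8³ = 637
RHS = (5 + 8)(5² - 5·8 + 8²) = 637

LHS = RHS: the two sides agree.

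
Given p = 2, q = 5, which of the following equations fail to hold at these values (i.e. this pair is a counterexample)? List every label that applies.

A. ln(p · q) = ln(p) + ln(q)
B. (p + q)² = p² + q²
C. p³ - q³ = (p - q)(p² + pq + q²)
B

Evaluating each claim at the given values:
A. LHS = ln(10) ≈ 2.303, RHS = ln(2) + ln(5) ≈ 2.303 → holds here (LHS = RHS)
B. LHS = 49, RHS = 29 → fails here (LHS ≠ RHS)
C. LHS = -117, RHS = -117 → holds here (LHS = RHS)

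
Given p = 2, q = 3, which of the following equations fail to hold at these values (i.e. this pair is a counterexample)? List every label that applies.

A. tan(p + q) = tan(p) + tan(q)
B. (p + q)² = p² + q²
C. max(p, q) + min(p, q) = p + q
Evaluating each claim at the given values:
A. LHS = tan(5) ≈ -3.381, RHS = tan(2) + tan(3) ≈ -2.328 → fails here (LHS ≠ RHS)
B. LHS = 25, RHS = 13 → fails here (LHS ≠ RHS)
C. LHS = 5, RHS = 5 → holds here (LHS = RHS)

Answer: A, B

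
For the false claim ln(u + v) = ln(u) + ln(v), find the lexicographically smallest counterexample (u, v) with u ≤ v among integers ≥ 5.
Substituting (5, 5) into the claim:
LHS = ln(5 + 5) = ln(10) ≈ 2.303
RHS = ln(5) + ln(5) = 2·ln(5) ≈ 3.219

Since LHS ≠ RHS, this pair disproves the claim, and no lexicographically smaller pair (u ≤ v, integers ≥ 5) does.

For instance (9, 12) is also a counterexample (LHS = ln(21) ≈ 3.045, RHS = ln(9) + ln(12) ≈ 4.682), but it's lexicographically larger.

Answer: (u, v) = (5, 5)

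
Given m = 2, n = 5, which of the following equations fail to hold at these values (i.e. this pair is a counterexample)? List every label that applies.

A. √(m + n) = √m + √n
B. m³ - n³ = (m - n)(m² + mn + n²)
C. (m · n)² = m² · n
A, C

Evaluating each claim at the given values:
A. LHS = √(7) ≈ 2.646, RHS = √(2) + √(5) ≈ 3.65 → fails here (LHS ≠ RHS)
B. LHS = -117, RHS = -117 → holds here (LHS = RHS)
C. LHS = 100, RHS = 20 → fails here (LHS ≠ RHS)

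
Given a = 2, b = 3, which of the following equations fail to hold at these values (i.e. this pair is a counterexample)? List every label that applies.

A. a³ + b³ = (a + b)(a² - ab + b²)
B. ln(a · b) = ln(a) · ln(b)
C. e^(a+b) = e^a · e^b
Evaluating each claim at the given values:
A. LHS = 35, RHS = 35 → holds here (LHS = RHS)
B. LHS = ln(6) ≈ 1.792, RHS = ln(2)·ln(3) ≈ 0.7615 → fails here (LHS ≠ RHS)
C. LHS = e^5 ≈ 148.4, RHS = e^5 ≈ 148.4 → holds here (LHS = RHS)

Answer: B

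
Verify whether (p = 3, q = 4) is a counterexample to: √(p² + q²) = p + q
Substituting p = 3, q = 4:
LHS = √(3² + 4²) = 5
RHS = 3 + 4 = 7

Since LHS ≠ RHS, this pair disproves the claim.

Answer: Yes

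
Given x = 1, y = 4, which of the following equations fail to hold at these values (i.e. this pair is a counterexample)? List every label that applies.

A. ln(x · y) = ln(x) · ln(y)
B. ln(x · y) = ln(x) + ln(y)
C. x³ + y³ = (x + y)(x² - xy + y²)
Evaluating each claim at the given values:
A. LHS = ln(4) ≈ 1.386, RHS = 0 → fails here (LHS ≠ RHS)
B. LHS = ln(4) ≈ 1.386, RHS = ln(4) ≈ 1.386 → holds here (LHS = RHS)
C. LHS = 65, RHS = 65 → holds here (LHS = RHS)

Answer: A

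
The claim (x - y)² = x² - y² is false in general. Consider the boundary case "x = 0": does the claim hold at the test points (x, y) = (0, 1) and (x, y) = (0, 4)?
No, fails at both test points

At (0, 1): LHS = 1 ≠ RHS = -1
At (0, 4): LHS = 16 ≠ RHS = -16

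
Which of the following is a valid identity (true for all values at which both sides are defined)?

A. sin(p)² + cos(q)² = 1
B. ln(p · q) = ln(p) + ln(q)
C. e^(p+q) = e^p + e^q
B

A: fails at (6, 7) — LHS = sin(6)² + cos(7)² ≈ 0.6464, RHS = 1.
B: holds — e.g. at (5, 8), both sides equal ln(40) ≈ 3.689.
C: fails at (4, 6) — LHS = e^10 ≈ 22026.5, RHS = e^4 + e^6 ≈ 458.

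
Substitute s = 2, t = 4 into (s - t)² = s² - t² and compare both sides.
LHS = (2 - 4)² = 4
RHS = 2² - 4² = -12

LHS ≠ RHS, so the equation does not hold here.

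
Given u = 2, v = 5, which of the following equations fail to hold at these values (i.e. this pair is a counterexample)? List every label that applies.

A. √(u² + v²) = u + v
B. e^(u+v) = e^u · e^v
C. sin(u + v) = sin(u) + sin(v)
A, C

Evaluating each claim at the given values:
A. LHS = √(29) ≈ 5.385, RHS = 7 → fails here (LHS ≠ RHS)
B. LHS = e^7 ≈ 1097, RHS = e^7 ≈ 1097 → holds here (LHS = RHS)
C. LHS = sin(7) ≈ 0.657, RHS = sin(5) + sin(2) ≈ -0.04963 → fails here (LHS ≠ RHS)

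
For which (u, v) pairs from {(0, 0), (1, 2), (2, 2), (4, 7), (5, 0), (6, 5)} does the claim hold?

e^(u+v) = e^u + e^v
None

Testing each pair:
(0, 0): LHS = 1, RHS = 2 → fails
(1, 2): LHS = e^3 ≈ 20.09, RHS = e + e^2 ≈ 10.11 → fails
(2, 2): LHS = e^4 ≈ 54.6, RHS = 2·e^2 ≈ 14.78 → fails
(4, 7): LHS = e^11 ≈ 59874.1, RHS = e^4 + e^7 ≈ 1151 → fails
(5, 0): LHS = e^5 ≈ 148.4, RHS = 1 + e^5 ≈ 149.4 → fails
(6, 5): LHS = e^11 ≈ 59874.1, RHS = e^5 + e^6 ≈ 551.8 → fails

No pair satisfies the claim.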